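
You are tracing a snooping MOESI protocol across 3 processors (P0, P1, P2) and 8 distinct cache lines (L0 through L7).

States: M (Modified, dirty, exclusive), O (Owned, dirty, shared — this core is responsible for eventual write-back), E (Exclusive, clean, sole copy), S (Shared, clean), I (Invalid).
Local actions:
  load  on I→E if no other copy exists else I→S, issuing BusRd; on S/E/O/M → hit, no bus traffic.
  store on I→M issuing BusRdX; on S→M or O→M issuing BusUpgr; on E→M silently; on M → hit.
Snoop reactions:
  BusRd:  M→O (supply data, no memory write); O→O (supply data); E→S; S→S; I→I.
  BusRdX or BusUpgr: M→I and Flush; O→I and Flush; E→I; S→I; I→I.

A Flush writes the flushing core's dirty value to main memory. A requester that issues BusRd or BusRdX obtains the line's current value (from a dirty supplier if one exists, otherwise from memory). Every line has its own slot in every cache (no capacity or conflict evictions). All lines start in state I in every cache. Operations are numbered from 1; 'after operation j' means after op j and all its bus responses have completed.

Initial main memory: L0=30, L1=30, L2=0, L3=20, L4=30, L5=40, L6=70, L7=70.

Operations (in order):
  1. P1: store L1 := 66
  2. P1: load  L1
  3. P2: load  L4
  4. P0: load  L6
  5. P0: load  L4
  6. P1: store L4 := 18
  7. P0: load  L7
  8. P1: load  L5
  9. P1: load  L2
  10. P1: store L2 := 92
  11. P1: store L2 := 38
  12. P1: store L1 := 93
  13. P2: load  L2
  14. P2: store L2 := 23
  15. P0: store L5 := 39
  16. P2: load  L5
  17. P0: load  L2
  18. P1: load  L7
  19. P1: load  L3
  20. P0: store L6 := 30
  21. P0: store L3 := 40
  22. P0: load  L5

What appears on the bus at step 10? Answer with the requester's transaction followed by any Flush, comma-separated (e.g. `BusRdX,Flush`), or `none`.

bus = none

step 1: P1: store L1 := 66  ⟶  IMI  (L1)  txn=BusRdX  M[L1]=30
step 2: P1: load  L1  ⟶  IMI  (L1)  txn=∅  M[L1]=30
step 3: P2: load  L4  ⟶  IIE  (L4)  txn=BusRd  M[L4]=30
step 4: P0: load  L6  ⟶  EII  (L6)  txn=BusRd  M[L6]=70
step 5: P0: load  L4  ⟶  SIS  (L4)  txn=BusRd  M[L4]=30
step 6: P1: store L4 := 18  ⟶  IMI  (L4)  txn=BusRdX  M[L4]=30
step 7: P0: load  L7  ⟶  EII  (L7)  txn=BusRd  M[L7]=70
step 8: P1: load  L5  ⟶  IEI  (L5)  txn=BusRd  M[L5]=40
step 9: P1: load  L2  ⟶  IEI  (L2)  txn=BusRd  M[L2]=0
step 10: P1: store L2 := 92  ⟶  IMI  (L2)  txn=∅  M[L2]=0
step 11: P1: store L2 := 38  ⟶  IMI  (L2)  txn=∅  M[L2]=0
step 12: P1: store L1 := 93  ⟶  IMI  (L1)  txn=∅  M[L1]=30
step 13: P2: load  L2  ⟶  IOS  (L2)  txn=BusRd  M[L2]=0
step 14: P2: store L2 := 23  ⟶  IIM  (L2)  txn=BusUpgr+Flush  M[L2]=38
step 15: P0: store L5 := 39  ⟶  MII  (L5)  txn=BusRdX  M[L5]=40
step 16: P2: load  L5  ⟶  OIS  (L5)  txn=BusRd  M[L5]=40
step 17: P0: load  L2  ⟶  SIO  (L2)  txn=BusRd  M[L2]=38
step 18: P1: load  L7  ⟶  SSI  (L7)  txn=BusRd  M[L7]=70
step 19: P1: load  L3  ⟶  IEI  (L3)  txn=BusRd  M[L3]=20
step 20: P0: store L6 := 30  ⟶  MII  (L6)  txn=∅  M[L6]=70
step 21: P0: store L3 := 40  ⟶  MII  (L3)  txn=BusRdX  M[L3]=20
step 22: P0: load  L5  ⟶  OIS  (L5)  txn=∅  M[L5]=40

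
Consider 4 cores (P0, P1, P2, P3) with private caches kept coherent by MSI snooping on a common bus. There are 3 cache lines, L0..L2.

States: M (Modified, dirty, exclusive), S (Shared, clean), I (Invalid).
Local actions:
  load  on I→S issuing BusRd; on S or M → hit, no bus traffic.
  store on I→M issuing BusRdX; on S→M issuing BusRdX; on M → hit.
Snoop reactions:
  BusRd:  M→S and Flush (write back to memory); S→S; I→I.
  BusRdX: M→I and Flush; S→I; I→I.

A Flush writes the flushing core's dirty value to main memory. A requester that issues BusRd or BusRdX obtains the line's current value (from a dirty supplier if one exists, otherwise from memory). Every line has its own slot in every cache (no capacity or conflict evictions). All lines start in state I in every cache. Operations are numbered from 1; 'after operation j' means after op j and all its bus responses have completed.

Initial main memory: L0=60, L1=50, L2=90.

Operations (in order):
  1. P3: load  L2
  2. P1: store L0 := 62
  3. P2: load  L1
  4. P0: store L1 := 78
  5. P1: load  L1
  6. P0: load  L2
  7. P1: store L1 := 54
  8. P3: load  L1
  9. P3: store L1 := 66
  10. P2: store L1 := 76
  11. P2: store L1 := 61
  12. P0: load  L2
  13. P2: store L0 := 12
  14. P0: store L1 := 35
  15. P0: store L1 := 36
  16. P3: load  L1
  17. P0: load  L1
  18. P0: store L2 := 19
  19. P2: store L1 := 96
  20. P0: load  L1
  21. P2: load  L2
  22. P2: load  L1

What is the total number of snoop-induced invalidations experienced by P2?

  op1 P3: load  L2 → I/I/I/S on L2; bus BusRd; mem=90
  op2 P1: store L0 := 62 → I/M/I/I on L0; bus BusRdX; mem=60
  op3 P2: load  L1 → I/I/S/I on L1; bus BusRd; mem=50
  op4 P0: store L1 := 78 → M/I/I/I on L1; bus BusRdX; mem=50
  op5 P1: load  L1 → S/S/I/I on L1; bus BusRd Flush; mem=78
  op6 P0: load  L2 → S/I/I/S on L2; bus BusRd; mem=90
  op7 P1: store L1 := 54 → I/M/I/I on L1; bus BusRdX; mem=78
  op8 P3: load  L1 → I/S/I/S on L1; bus BusRd Flush; mem=54
  op9 P3: store L1 := 66 → I/I/I/M on L1; bus BusRdX; mem=54
  op10 P2: store L1 := 76 → I/I/M/I on L1; bus BusRdX Flush; mem=66
  op11 P2: store L1 := 61 → I/I/M/I on L1; bus (none); mem=66
  op12 P0: load  L2 → S/I/I/S on L2; bus (none); mem=90
  op13 P2: store L0 := 12 → I/I/M/I on L0; bus BusRdX Flush; mem=62
  op14 P0: store L1 := 35 → M/I/I/I on L1; bus BusRdX Flush; mem=61
  op15 P0: store L1 := 36 → M/I/I/I on L1; bus (none); mem=61
  op16 P3: load  L1 → S/I/I/S on L1; bus BusRd Flush; mem=36
  op17 P0: load  L1 → S/I/I/S on L1; bus (none); mem=36
  op18 P0: store L2 := 19 → M/I/I/I on L2; bus BusRdX; mem=90
  op19 P2: store L1 := 96 → I/I/M/I on L1; bus BusRdX; mem=36
  op20 P0: load  L1 → S/I/S/I on L1; bus BusRd Flush; mem=96
  op21 P2: load  L2 → S/I/S/I on L2; bus BusRd Flush; mem=19
  op22 P2: load  L1 → S/I/S/I on L1; bus (none); mem=96

invalidations = 2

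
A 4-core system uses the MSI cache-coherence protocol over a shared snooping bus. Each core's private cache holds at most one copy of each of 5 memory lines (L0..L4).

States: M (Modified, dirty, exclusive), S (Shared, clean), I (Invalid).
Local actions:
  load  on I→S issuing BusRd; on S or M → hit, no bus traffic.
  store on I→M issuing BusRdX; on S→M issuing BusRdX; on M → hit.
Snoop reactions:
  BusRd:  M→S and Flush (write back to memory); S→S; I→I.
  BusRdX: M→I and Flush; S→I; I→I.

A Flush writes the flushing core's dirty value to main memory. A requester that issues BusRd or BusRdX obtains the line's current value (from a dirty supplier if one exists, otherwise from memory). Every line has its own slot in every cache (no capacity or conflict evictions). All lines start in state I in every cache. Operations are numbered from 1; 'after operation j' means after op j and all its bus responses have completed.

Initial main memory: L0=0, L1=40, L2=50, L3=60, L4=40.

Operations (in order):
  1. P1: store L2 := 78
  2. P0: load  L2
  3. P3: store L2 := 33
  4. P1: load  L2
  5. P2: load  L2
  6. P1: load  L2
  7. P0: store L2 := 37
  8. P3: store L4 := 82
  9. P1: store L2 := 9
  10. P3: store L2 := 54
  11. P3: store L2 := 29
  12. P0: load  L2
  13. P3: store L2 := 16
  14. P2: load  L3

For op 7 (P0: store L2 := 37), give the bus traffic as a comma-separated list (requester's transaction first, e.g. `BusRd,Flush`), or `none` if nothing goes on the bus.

bus = BusRdX

  op1 P1: store L2 := 78 → I/M/I/I on L2; bus BusRdX; mem=50
  op2 P0: load  L2 → S/S/I/I on L2; bus BusRd Flush; mem=78
  op3 P3: store L2 := 33 → I/I/I/M on L2; bus BusRdX; mem=78
  op4 P1: load  L2 → I/S/I/S on L2; bus BusRd Flush; mem=33
  op5 P2: load  L2 → I/S/S/S on L2; bus BusRd; mem=33
  op6 P1: load  L2 → I/S/S/S on L2; bus (none); mem=33
  op7 P0: store L2 := 37 → M/I/I/I on L2; bus BusRdX; mem=33
  op8 P3: store L4 := 82 → I/I/I/M on L4; bus BusRdX; mem=40
  op9 P1: store L2 := 9 → I/M/I/I on L2; bus BusRdX Flush; mem=37
  op10 P3: store L2 := 54 → I/I/I/M on L2; bus BusRdX Flush; mem=9
  op11 P3: store L2 := 29 → I/I/I/M on L2; bus (none); mem=9
  op12 P0: load  L2 → S/I/I/S on L2; bus BusRd Flush; mem=29
  op13 P3: store L2 := 16 → I/I/I/M on L2; bus BusRdX; mem=29
  op14 P2: load  L3 → I/I/S/I on L3; bus BusRd; mem=60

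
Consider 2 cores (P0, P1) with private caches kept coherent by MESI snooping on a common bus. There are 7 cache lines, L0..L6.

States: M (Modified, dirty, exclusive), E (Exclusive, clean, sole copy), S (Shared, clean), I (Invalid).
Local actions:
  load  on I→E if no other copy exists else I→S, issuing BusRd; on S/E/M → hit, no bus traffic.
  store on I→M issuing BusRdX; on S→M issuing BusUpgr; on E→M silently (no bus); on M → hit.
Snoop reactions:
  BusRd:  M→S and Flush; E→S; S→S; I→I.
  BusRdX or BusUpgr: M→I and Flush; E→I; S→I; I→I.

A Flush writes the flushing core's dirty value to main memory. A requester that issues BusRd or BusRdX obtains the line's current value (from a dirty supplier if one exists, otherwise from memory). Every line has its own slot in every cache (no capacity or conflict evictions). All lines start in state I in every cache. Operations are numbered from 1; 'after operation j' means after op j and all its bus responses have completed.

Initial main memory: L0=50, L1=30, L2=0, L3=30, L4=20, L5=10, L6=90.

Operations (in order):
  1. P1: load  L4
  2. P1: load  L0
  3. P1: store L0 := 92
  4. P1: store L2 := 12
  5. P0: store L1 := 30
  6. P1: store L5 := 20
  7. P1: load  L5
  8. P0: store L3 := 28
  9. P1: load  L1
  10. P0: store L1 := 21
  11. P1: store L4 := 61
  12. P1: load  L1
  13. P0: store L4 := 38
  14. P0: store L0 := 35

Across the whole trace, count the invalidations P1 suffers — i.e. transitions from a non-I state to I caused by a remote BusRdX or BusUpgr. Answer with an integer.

[1] P1: load  L4 | P0:I, P1:E(20) | bus: BusRd
[2] P1: load  L0 | P0:I, P1:E(50) | bus: BusRd
[3] P1: store L0 := 92 | P0:I, P1:M(92) | bus: none
[4] P1: store L2 := 12 | P0:I, P1:M(12) | bus: BusRdX
[5] P0: store L1 := 30 | P0:M(30), P1:I | bus: BusRdX
[6] P1: store L5 := 20 | P0:I, P1:M(20) | bus: BusRdX
[7] P1: load  L5 | P0:I, P1:M(20) | bus: none
[8] P0: store L3 := 28 | P0:M(28), P1:I | bus: BusRdX
[9] P1: load  L1 | P0:S(30), P1:S(30) | bus: BusRd,Flush
[10] P0: store L1 := 21 | P0:M(21), P1:I | bus: BusUpgr
[11] P1: store L4 := 61 | P0:I, P1:M(61) | bus: none
[12] P1: load  L1 | P0:S(21), P1:S(21) | bus: BusRd,Flush
[13] P0: store L4 := 38 | P0:M(38), P1:I | bus: BusRdX,Flush
[14] P0: store L0 := 35 | P0:M(35), P1:I | bus: BusRdX,Flush

invalidations = 3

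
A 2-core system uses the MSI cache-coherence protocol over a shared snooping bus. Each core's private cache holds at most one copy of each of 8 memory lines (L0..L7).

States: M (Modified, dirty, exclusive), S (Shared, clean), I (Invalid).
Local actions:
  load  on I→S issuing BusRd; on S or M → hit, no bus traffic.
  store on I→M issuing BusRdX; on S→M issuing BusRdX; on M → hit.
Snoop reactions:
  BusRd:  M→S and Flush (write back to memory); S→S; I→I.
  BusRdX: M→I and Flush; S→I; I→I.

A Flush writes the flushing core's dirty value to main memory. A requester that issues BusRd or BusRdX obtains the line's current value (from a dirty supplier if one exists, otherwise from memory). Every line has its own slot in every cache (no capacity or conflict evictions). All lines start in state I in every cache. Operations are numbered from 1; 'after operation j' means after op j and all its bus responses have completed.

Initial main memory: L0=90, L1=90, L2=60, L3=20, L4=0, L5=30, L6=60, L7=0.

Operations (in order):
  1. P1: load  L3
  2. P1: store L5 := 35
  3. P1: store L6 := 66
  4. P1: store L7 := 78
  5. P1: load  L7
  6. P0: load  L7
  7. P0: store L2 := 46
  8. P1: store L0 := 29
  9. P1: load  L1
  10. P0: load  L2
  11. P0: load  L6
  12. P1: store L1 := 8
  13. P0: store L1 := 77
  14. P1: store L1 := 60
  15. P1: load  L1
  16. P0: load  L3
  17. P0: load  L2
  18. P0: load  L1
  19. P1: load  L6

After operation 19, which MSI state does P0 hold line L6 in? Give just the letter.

step 1: P1: load  L3  ⟶  IS  (L3)  txn=BusRd  M[L3]=20
step 2: P1: store L5 := 35  ⟶  IM  (L5)  txn=BusRdX  M[L5]=30
step 3: P1: store L6 := 66  ⟶  IM  (L6)  txn=BusRdX  M[L6]=60
step 4: P1: store L7 := 78  ⟶  IM  (L7)  txn=BusRdX  M[L7]=0
step 5: P1: load  L7  ⟶  IM  (L7)  txn=∅  M[L7]=0
step 6: P0: load  L7  ⟶  SS  (L7)  txn=BusRd+Flush  M[L7]=78
step 7: P0: store L2 := 46  ⟶  MI  (L2)  txn=BusRdX  M[L2]=60
step 8: P1: store L0 := 29  ⟶  IM  (L0)  txn=BusRdX  M[L0]=90
step 9: P1: load  L1  ⟶  IS  (L1)  txn=BusRd  M[L1]=90
step 10: P0: load  L2  ⟶  MI  (L2)  txn=∅  M[L2]=60
step 11: P0: load  L6  ⟶  SS  (L6)  txn=BusRd+Flush  M[L6]=66
step 12: P1: store L1 := 8  ⟶  IM  (L1)  txn=BusRdX  M[L1]=90
step 13: P0: store L1 := 77  ⟶  MI  (L1)  txn=BusRdX+Flush  M[L1]=8
step 14: P1: store L1 := 60  ⟶  IM  (L1)  txn=BusRdX+Flush  M[L1]=77
step 15: P1: load  L1  ⟶  IM  (L1)  txn=∅  M[L1]=77
step 16: P0: load  L3  ⟶  SS  (L3)  txn=BusRd  M[L3]=20
step 17: P0: load  L2  ⟶  MI  (L2)  txn=∅  M[L2]=60
step 18: P0: load  L1  ⟶  SS  (L1)  txn=BusRd+Flush  M[L1]=60
step 19: P1: load  L6  ⟶  SS  (L6)  txn=∅  M[L6]=66

state = S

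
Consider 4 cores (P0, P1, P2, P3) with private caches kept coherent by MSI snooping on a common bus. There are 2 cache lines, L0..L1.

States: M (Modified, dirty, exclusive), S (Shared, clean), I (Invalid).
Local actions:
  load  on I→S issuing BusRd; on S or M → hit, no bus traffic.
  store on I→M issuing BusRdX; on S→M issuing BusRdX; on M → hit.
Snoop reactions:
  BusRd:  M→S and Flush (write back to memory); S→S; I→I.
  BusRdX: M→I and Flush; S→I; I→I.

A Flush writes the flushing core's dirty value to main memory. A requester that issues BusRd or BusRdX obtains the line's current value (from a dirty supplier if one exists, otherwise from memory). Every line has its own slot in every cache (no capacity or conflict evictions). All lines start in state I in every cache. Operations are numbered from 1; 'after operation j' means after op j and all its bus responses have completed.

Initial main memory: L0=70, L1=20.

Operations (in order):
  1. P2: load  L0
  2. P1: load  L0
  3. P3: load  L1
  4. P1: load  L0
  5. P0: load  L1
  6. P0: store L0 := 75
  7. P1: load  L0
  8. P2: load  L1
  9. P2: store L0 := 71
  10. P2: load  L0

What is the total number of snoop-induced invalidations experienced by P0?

invalidations = 1

  op1 P2: load  L0 → I/I/S/I on L0; bus BusRd; mem=70
  op2 P1: load  L0 → I/S/S/I on L0; bus BusRd; mem=70
  op3 P3: load  L1 → I/I/I/S on L1; bus BusRd; mem=20
  op4 P1: load  L0 → I/S/S/I on L0; bus (none); mem=70
  op5 P0: load  L1 → S/I/I/S on L1; bus BusRd; mem=20
  op6 P0: store L0 := 75 → M/I/I/I on L0; bus BusRdX; mem=70
  op7 P1: load  L0 → S/S/I/I on L0; bus BusRd Flush; mem=75
  op8 P2: load  L1 → S/I/S/S on L1; bus BusRd; mem=20
  op9 P2: store L0 := 71 → I/I/M/I on L0; bus BusRdX; mem=75
  op10 P2: load  L0 → I/I/M/I on L0; bus (none); mem=75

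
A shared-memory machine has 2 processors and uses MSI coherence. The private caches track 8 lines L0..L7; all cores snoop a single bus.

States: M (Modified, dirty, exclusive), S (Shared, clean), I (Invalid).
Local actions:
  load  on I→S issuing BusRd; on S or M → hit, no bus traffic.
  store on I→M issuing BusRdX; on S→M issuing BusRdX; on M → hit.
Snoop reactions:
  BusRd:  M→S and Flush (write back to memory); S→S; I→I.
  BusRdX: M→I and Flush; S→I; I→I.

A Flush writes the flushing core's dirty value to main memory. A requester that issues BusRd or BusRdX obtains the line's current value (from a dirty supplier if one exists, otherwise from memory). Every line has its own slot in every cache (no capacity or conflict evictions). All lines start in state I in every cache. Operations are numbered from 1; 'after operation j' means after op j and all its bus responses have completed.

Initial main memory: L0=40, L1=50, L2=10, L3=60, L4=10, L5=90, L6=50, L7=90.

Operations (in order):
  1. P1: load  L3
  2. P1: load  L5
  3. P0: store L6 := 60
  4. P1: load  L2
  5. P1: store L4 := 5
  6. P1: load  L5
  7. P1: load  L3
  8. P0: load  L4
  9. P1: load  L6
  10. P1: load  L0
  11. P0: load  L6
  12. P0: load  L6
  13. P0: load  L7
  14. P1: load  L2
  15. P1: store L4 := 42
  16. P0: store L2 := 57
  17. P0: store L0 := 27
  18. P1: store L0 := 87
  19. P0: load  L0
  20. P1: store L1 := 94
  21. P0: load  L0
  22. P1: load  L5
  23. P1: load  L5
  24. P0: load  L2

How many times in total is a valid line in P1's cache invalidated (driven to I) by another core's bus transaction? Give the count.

invalidations = 2

  op1 P1: load  L3 → I/S on L3; bus BusRd; mem=60
  op2 P1: load  L5 → I/S on L5; bus BusRd; mem=90
  op3 P0: store L6 := 60 → M/I on L6; bus BusRdX; mem=50
  op4 P1: load  L2 → I/S on L2; bus BusRd; mem=10
  op5 P1: store L4 := 5 → I/M on L4; bus BusRdX; mem=10
  op6 P1: load  L5 → I/S on L5; bus (none); mem=90
  op7 P1: load  L3 → I/S on L3; bus (none); mem=60
  op8 P0: load  L4 → S/S on L4; bus BusRd Flush; mem=5
  op9 P1: load  L6 → S/S on L6; bus BusRd Flush; mem=60
  op10 P1: load  L0 → I/S on L0; bus BusRd; mem=40
  op11 P0: load  L6 → S/S on L6; bus (none); mem=60
  op12 P0: load  L6 → S/S on L6; bus (none); mem=60
  op13 P0: load  L7 → S/I on L7; bus BusRd; mem=90
  op14 P1: load  L2 → I/S on L2; bus (none); mem=10
  op15 P1: store L4 := 42 → I/M on L4; bus BusRdX; mem=5
  op16 P0: store L2 := 57 → M/I on L2; bus BusRdX; mem=10
  op17 P0: store L0 := 27 → M/I on L0; bus BusRdX; mem=40
  op18 P1: store L0 := 87 → I/M on L0; bus BusRdX Flush; mem=27
  op19 P0: load  L0 → S/S on L0; bus BusRd Flush; mem=87
  op20 P1: store L1 := 94 → I/M on L1; bus BusRdX; mem=50
  op21 P0: load  L0 → S/S on L0; bus (none); mem=87
  op22 P1: load  L5 → I/S on L5; bus (none); mem=90
  op23 P1: load  L5 → I/S on L5; bus (none); mem=90
  op24 P0: load  L2 → M/I on L2; bus (none); mem=10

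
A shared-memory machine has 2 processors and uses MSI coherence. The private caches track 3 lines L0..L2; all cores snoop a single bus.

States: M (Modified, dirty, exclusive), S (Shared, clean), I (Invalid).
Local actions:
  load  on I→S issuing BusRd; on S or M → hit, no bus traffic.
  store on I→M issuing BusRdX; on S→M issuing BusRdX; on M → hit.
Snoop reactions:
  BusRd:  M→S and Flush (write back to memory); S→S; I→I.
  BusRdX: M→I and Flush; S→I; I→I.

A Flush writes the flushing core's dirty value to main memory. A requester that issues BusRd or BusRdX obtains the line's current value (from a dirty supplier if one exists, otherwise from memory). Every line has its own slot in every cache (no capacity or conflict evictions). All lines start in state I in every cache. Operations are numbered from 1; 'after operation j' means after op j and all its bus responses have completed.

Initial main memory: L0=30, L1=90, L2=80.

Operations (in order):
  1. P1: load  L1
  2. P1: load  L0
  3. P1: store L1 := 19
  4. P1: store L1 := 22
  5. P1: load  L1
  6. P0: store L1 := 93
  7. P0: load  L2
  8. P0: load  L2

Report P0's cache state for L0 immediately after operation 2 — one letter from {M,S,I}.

[1] P1: load  L1 | P0:I, P1:S(90) | bus: BusRd
[2] P1: load  L0 | P0:I, P1:S(30) | bus: BusRd
[3] P1: store L1 := 19 | P0:I, P1:M(19) | bus: BusRdX
[4] P1: store L1 := 22 | P0:I, P1:M(22) | bus: none
[5] P1: load  L1 | P0:I, P1:M(22) | bus: none
[6] P0: store L1 := 93 | P0:M(93), P1:I | bus: BusRdX,Flush
[7] P0: load  L2 | P0:S(80), P1:I | bus: BusRd
[8] P0: load  L2 | P0:S(80), P1:I | bus: none

state = I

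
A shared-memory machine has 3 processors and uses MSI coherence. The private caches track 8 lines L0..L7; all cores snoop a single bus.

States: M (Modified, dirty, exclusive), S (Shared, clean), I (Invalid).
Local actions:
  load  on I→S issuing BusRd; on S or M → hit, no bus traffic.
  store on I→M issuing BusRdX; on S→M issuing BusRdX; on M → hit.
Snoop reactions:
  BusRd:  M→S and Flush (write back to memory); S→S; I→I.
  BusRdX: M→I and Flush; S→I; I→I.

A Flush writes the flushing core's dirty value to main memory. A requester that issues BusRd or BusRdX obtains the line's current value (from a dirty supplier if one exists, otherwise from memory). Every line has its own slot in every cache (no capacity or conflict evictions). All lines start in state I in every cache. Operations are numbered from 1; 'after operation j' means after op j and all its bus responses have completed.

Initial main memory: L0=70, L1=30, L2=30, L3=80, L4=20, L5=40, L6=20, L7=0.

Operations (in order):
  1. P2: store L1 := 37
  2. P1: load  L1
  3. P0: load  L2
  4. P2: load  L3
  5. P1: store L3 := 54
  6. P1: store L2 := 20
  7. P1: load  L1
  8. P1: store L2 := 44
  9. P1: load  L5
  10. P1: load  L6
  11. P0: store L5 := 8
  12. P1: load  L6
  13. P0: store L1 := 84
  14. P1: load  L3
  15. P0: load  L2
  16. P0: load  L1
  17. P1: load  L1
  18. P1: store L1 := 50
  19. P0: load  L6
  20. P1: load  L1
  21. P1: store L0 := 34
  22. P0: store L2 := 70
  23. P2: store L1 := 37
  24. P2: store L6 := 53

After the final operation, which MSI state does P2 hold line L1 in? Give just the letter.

state = M

  op1 P2: store L1 := 37 → I/I/M on L1; bus BusRdX; mem=30
  op2 P1: load  L1 → I/S/S on L1; bus BusRd Flush; mem=37
  op3 P0: load  L2 → S/I/I on L2; bus BusRd; mem=30
  op4 P2: load  L3 → I/I/S on L3; bus BusRd; mem=80
  op5 P1: store L3 := 54 → I/M/I on L3; bus BusRdX; mem=80
  op6 P1: store L2 := 20 → I/M/I on L2; bus BusRdX; mem=30
  op7 P1: load  L1 → I/S/S on L1; bus (none); mem=37
  op8 P1: store L2 := 44 → I/M/I on L2; bus (none); mem=30
  op9 P1: load  L5 → I/S/I on L5; bus BusRd; mem=40
  op10 P1: load  L6 → I/S/I on L6; bus BusRd; mem=20
  op11 P0: store L5 := 8 → M/I/I on L5; bus BusRdX; mem=40
  op12 P1: load  L6 → I/S/I on L6; bus (none); mem=20
  op13 P0: store L1 := 84 → M/I/I on L1; bus BusRdX; mem=37
  op14 P1: load  L3 → I/M/I on L3; bus (none); mem=80
  op15 P0: load  L2 → S/S/I on L2; bus BusRd Flush; mem=44
  op16 P0: load  L1 → M/I/I on L1; bus (none); mem=37
  op17 P1: load  L1 → S/S/I on L1; bus BusRd Flush; mem=84
  op18 P1: store L1 := 50 → I/M/I on L1; bus BusRdX; mem=84
  op19 P0: load  L6 → S/S/I on L6; bus BusRd; mem=20
  op20 P1: load  L1 → I/M/I on L1; bus (none); mem=84
  op21 P1: store L0 := 34 → I/M/I on L0; bus BusRdX; mem=70
  op22 P0: store L2 := 70 → M/I/I on L2; bus BusRdX; mem=44
  op23 P2: store L1 := 37 → I/I/M on L1; bus BusRdX Flush; mem=50
  op24 P2: store L6 := 53 → I/I/M on L6; bus BusRdX; mem=20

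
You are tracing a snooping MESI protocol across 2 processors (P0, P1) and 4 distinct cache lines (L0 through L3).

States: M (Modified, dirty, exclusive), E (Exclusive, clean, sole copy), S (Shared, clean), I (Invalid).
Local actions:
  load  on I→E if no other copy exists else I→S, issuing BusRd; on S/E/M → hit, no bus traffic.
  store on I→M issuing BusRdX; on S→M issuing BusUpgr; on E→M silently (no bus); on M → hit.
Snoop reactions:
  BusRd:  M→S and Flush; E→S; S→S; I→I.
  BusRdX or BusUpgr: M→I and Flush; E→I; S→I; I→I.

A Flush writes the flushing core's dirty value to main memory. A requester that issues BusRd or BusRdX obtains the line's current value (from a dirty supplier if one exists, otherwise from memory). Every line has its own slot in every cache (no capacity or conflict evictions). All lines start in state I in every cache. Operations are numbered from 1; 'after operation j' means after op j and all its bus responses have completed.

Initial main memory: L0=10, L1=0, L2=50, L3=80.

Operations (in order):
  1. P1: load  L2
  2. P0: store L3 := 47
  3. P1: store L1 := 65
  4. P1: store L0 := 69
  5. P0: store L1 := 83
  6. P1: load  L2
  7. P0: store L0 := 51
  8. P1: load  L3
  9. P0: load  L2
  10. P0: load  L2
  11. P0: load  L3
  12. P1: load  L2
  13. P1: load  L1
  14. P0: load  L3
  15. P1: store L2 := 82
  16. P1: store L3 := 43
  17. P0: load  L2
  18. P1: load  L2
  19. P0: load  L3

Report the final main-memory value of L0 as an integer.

memory[L0] = 69

[1] P1: load  L2 | P0:I, P1:E(50) | bus: BusRd
[2] P0: store L3 := 47 | P0:M(47), P1:I | bus: BusRdX
[3] P1: store L1 := 65 | P0:I, P1:M(65) | bus: BusRdX
[4] P1: store L0 := 69 | P0:I, P1:M(69) | bus: BusRdX
[5] P0: store L1 := 83 | P0:M(83), P1:I | bus: BusRdX,Flush
[6] P1: load  L2 | P0:I, P1:E(50) | bus: none
[7] P0: store L0 := 51 | P0:M(51), P1:I | bus: BusRdX,Flush
[8] P1: load  L3 | P0:S(47), P1:S(47) | bus: BusRd,Flush
[9] P0: load  L2 | P0:S(50), P1:S(50) | bus: BusRd
[10] P0: load  L2 | P0:S(50), P1:S(50) | bus: none
[11] P0: load  L3 | P0:S(47), P1:S(47) | bus: none
[12] P1: load  L2 | P0:S(50), P1:S(50) | bus: none
[13] P1: load  L1 | P0:S(83), P1:S(83) | bus: BusRd,Flush
[14] P0: load  L3 | P0:S(47), P1:S(47) | bus: none
[15] P1: store L2 := 82 | P0:I, P1:M(82) | bus: BusUpgr
[16] P1: store L3 := 43 | P0:I, P1:M(43) | bus: BusUpgr
[17] P0: load  L2 | P0:S(82), P1:S(82) | bus: BusRd,Flush
[18] P1: load  L2 | P0:S(82), P1:S(82) | bus: none
[19] P0: load  L3 | P0:S(43), P1:S(43) | bus: BusRd,Flush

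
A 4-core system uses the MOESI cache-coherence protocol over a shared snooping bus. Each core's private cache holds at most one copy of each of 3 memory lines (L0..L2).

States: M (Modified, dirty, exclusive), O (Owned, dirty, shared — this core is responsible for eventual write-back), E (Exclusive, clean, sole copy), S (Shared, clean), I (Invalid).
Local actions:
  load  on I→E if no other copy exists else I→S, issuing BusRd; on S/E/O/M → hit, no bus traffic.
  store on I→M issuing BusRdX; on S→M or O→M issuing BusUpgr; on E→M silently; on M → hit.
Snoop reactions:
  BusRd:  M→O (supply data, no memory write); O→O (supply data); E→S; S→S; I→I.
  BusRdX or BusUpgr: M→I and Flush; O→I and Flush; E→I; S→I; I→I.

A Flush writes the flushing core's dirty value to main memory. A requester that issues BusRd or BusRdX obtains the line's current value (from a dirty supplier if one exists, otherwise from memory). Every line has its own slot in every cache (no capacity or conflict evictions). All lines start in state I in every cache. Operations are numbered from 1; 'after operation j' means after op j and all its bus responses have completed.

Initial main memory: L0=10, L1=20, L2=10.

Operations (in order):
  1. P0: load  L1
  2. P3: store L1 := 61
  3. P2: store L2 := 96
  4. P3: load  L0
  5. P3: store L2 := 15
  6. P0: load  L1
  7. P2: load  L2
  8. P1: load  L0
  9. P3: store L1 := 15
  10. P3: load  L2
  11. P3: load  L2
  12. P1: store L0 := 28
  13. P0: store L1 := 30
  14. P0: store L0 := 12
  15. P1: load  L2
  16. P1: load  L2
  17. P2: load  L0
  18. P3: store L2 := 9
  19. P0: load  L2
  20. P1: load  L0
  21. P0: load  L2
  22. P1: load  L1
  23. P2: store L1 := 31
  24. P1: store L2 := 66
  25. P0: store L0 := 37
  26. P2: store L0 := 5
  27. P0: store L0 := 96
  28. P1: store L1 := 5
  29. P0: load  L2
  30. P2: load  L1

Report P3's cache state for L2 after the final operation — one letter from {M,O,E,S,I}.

[1] P0: load  L1 | P0:E(20), P1:I, P2:I, P3:I | bus: BusRd
[2] P3: store L1 := 61 | P0:I, P1:I, P2:I, P3:M(61) | bus: BusRdX
[3] P2: store L2 := 96 | P0:I, P1:I, P2:M(96), P3:I | bus: BusRdX
[4] P3: load  L0 | P0:I, P1:I, P2:I, P3:E(10) | bus: BusRd
[5] P3: store L2 := 15 | P0:I, P1:I, P2:I, P3:M(15) | bus: BusRdX,Flush
[6] P0: load  L1 | P0:S(61), P1:I, P2:I, P3:O(61) | bus: BusRd
[7] P2: load  L2 | P0:I, P1:I, P2:S(15), P3:O(15) | bus: BusRd
[8] P1: load  L0 | P0:I, P1:S(10), P2:I, P3:S(10) | bus: BusRd
[9] P3: store L1 := 15 | P0:I, P1:I, P2:I, P3:M(15) | bus: BusUpgr
[10] P3: load  L2 | P0:I, P1:I, P2:S(15), P3:O(15) | bus: none
[11] P3: load  L2 | P0:I, P1:I, P2:S(15), P3:O(15) | bus: none
[12] P1: store L0 := 28 | P0:I, P1:M(28), P2:I, P3:I | bus: BusUpgr
[13] P0: store L1 := 30 | P0:M(30), P1:I, P2:I, P3:I | bus: BusRdX,Flush
[14] P0: store L0 := 12 | P0:M(12), P1:I, P2:I, P3:I | bus: BusRdX,Flush
[15] P1: load  L2 | P0:I, P1:S(15), P2:S(15), P3:O(15) | bus: BusRd
[16] P1: load  L2 | P0:I, P1:S(15), P2:S(15), P3:O(15) | bus: none
[17] P2: load  L0 | P0:O(12), P1:I, P2:S(12), P3:I | bus: BusRd
[18] P3: store L2 := 9 | P0:I, P1:I, P2:I, P3:M(9) | bus: BusUpgr
[19] P0: load  L2 | P0:S(9), P1:I, P2:I, P3:O(9) | bus: BusRd
[20] P1: load  L0 | P0:O(12), P1:S(12), P2:S(12), P3:I | bus: BusRd
[21] P0: load  L2 | P0:S(9), P1:I, P2:I, P3:O(9) | bus: none
[22] P1: load  L1 | P0:O(30), P1:S(30), P2:I, P3:I | bus: BusRd
[23] P2: store L1 := 31 | P0:I, P1:I, P2:M(31), P3:I | bus: BusRdX,Flush
[24] P1: store L2 := 66 | P0:I, P1:M(66), P2:I, P3:I | bus: BusRdX,Flush
[25] P0: store L0 := 37 | P0:M(37), P1:I, P2:I, P3:I | bus: BusUpgr
[26] P2: store L0 := 5 | P0:I, P1:I, P2:M(5), P3:I | bus: BusRdX,Flush
[27] P0: store L0 := 96 | P0:M(96), P1:I, P2:I, P3:I | bus: BusRdX,Flush
[28] P1: store L1 := 5 | P0:I, P1:M(5), P2:I, P3:I | bus: BusRdX,Flush
[29] P0: load  L2 | P0:S(66), P1:O(66), P2:I, P3:I | bus: BusRd
[30] P2: load  L1 | P0:I, P1:O(5), P2:S(5), P3:I | bus: BusRd

state = I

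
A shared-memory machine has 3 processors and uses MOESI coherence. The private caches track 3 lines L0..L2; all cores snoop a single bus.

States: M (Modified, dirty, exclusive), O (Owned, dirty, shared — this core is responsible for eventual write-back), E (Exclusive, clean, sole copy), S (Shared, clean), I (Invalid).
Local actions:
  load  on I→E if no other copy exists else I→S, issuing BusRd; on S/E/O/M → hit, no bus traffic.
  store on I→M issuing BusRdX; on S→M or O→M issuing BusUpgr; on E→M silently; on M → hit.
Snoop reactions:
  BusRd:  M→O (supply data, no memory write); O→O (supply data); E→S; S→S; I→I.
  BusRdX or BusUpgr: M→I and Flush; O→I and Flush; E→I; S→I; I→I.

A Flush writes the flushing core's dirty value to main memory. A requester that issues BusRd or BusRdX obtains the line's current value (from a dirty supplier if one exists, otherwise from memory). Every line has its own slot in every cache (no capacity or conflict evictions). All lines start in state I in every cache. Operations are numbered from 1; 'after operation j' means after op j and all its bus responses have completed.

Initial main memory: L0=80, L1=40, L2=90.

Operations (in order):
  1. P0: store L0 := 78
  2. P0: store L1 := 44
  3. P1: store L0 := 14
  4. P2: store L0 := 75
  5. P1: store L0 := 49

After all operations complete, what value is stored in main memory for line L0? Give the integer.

  op1 P0: store L0 := 78 → M/I/I on L0; bus BusRdX; mem=80
  op2 P0: store L1 := 44 → M/I/I on L1; bus BusRdX; mem=40
  op3 P1: store L0 := 14 → I/M/I on L0; bus BusRdX Flush; mem=78
  op4 P2: store L0 := 75 → I/I/M on L0; bus BusRdX Flush; mem=14
  op5 P1: store L0 := 49 → I/M/I on L0; bus BusRdX Flush; mem=75

memory[L0] = 75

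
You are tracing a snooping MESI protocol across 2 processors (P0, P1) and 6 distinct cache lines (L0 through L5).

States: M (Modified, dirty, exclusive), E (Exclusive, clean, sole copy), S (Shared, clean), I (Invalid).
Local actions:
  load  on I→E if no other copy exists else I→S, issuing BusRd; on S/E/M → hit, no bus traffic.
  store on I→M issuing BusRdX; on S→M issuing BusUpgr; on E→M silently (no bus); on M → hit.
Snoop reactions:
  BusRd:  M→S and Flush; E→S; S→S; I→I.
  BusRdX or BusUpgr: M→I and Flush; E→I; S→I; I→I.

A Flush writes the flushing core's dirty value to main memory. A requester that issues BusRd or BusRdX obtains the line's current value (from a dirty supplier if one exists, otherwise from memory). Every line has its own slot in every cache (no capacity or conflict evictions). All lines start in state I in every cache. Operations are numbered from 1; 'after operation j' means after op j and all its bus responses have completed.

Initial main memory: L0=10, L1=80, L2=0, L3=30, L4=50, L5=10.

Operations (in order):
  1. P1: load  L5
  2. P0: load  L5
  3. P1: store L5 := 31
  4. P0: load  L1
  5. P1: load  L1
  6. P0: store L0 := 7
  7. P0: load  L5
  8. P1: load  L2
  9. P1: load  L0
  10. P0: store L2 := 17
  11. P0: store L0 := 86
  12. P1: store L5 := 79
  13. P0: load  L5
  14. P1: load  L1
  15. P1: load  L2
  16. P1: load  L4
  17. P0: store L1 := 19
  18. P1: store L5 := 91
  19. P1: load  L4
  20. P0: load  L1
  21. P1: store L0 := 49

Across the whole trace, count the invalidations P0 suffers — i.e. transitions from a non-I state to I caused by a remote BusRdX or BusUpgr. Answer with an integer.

invalidations = 4

  op1 P1: load  L5 → I/E on L5; bus BusRd; mem=10
  op2 P0: load  L5 → S/S on L5; bus BusRd; mem=10
  op3 P1: store L5 := 31 → I/M on L5; bus BusUpgr; mem=10
  op4 P0: load  L1 → E/I on L1; bus BusRd; mem=80
  op5 P1: load  L1 → S/S on L1; bus BusRd; mem=80
  op6 P0: store L0 := 7 → M/I on L0; bus BusRdX; mem=10
  op7 P0: load  L5 → S/S on L5; bus BusRd Flush; mem=31
  op8 P1: load  L2 → I/E on L2; bus BusRd; mem=0
  op9 P1: load  L0 → S/S on L0; bus BusRd Flush; mem=7
  op10 P0: store L2 := 17 → M/I on L2; bus BusRdX; mem=0
  op11 P0: store L0 := 86 → M/I on L0; bus BusUpgr; mem=7
  op12 P1: store L5 := 79 → I/M on L5; bus BusUpgr; mem=31
  op13 P0: load  L5 → S/S on L5; bus BusRd Flush; mem=79
  op14 P1: load  L1 → S/S on L1; bus (none); mem=80
  op15 P1: load  L2 → S/S on L2; bus BusRd Flush; mem=17
  op16 P1: load  L4 → I/E on L4; bus BusRd; mem=50
  op17 P0: store L1 := 19 → M/I on L1; bus BusUpgr; mem=80
  op18 P1: store L5 := 91 → I/M on L5; bus BusUpgr; mem=79
  op19 P1: load  L4 → I/E on L4; bus (none); mem=50
  op20 P0: load  L1 → M/I on L1; bus (none); mem=80
  op21 P1: store L0 := 49 → I/M on L0; bus BusRdX Flush; mem=86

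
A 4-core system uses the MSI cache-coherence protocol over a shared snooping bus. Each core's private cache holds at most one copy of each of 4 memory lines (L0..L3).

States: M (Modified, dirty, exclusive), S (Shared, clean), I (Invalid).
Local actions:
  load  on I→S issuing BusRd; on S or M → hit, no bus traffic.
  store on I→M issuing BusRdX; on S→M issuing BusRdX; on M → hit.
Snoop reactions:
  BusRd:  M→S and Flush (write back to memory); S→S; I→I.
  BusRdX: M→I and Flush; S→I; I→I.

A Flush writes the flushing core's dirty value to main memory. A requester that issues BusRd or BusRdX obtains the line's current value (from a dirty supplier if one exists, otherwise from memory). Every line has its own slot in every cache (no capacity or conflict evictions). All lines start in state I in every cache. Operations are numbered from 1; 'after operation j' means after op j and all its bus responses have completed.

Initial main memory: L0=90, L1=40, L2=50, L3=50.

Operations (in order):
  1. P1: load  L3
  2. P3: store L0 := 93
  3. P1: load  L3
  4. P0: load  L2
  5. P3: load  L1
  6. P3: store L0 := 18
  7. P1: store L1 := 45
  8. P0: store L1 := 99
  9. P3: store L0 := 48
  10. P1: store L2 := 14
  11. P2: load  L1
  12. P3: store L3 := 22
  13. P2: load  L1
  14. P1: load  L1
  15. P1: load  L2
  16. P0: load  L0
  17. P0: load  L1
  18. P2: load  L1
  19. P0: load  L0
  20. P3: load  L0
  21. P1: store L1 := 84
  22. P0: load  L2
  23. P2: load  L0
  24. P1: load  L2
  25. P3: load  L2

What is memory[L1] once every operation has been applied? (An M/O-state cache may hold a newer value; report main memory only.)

memory[L1] = 99

1. P1: load  L3  bus=[BusRd]  L3: P0=I P1=S P2=I P3=I  mem[L3]=50
2. P3: store L0 := 93  bus=[BusRdX]  L0: P0=I P1=I P2=I P3=M  mem[L0]=90
3. P1: load  L3  bus=[-]  L3: P0=I P1=S P2=I P3=I  mem[L3]=50
4. P0: load  L2  bus=[BusRd]  L2: P0=S P1=I P2=I P3=I  mem[L2]=50
5. P3: load  L1  bus=[BusRd]  L1: P0=I P1=I P2=I P3=S  mem[L1]=40
6. P3: store L0 := 18  bus=[-]  L0: P0=I P1=I P2=I P3=M  mem[L0]=90
7. P1: store L1 := 45  bus=[BusRdX]  L1: P0=I P1=M P2=I P3=I  mem[L1]=40
8. P0: store L1 := 99  bus=[BusRdX,Flush]  L1: P0=M P1=I P2=I P3=I  mem[L1]=45
9. P3: store L0 := 48  bus=[-]  L0: P0=I P1=I P2=I P3=M  mem[L0]=90
10. P1: store L2 := 14  bus=[BusRdX]  L2: P0=I P1=M P2=I P3=I  mem[L2]=50
11. P2: load  L1  bus=[BusRd,Flush]  L1: P0=S P1=I P2=S P3=I  mem[L1]=99
12. P3: store L3 := 22  bus=[BusRdX]  L3: P0=I P1=I P2=I P3=M  mem[L3]=50
13. P2: load  L1  bus=[-]  L1: P0=S P1=I P2=S P3=I  mem[L1]=99
14. P1: load  L1  bus=[BusRd]  L1: P0=S P1=S P2=S P3=I  mem[L1]=99
15. P1: load  L2  bus=[-]  L2: P0=I P1=M P2=I P3=I  mem[L2]=50
16. P0: load  L0  bus=[BusRd,Flush]  L0: P0=S P1=I P2=I P3=S  mem[L0]=48
17. P0: load  L1  bus=[-]  L1: P0=S P1=S P2=S P3=I  mem[L1]=99
18. P2: load  L1  bus=[-]  L1: P0=S P1=S P2=S P3=I  mem[L1]=99
19. P0: load  L0  bus=[-]  L0: P0=S P1=I P2=I P3=S  mem[L0]=48
20. P3: load  L0  bus=[-]  L0: P0=S P1=I P2=I P3=S  mem[L0]=48
21. P1: store L1 := 84  bus=[BusRdX]  L1: P0=I P1=M P2=I P3=I  mem[L1]=99
22. P0: load  L2  bus=[BusRd,Flush]  L2: P0=S P1=S P2=I P3=I  mem[L2]=14
23. P2: load  L0  bus=[BusRd]  L0: P0=S P1=I P2=S P3=S  mem[L0]=48
24. P1: load  L2  bus=[-]  L2: P0=S P1=S P2=I P3=I  mem[L2]=14
25. P3: load  L2  bus=[BusRd]  L2: P0=S P1=S P2=I P3=S  mem[L2]=14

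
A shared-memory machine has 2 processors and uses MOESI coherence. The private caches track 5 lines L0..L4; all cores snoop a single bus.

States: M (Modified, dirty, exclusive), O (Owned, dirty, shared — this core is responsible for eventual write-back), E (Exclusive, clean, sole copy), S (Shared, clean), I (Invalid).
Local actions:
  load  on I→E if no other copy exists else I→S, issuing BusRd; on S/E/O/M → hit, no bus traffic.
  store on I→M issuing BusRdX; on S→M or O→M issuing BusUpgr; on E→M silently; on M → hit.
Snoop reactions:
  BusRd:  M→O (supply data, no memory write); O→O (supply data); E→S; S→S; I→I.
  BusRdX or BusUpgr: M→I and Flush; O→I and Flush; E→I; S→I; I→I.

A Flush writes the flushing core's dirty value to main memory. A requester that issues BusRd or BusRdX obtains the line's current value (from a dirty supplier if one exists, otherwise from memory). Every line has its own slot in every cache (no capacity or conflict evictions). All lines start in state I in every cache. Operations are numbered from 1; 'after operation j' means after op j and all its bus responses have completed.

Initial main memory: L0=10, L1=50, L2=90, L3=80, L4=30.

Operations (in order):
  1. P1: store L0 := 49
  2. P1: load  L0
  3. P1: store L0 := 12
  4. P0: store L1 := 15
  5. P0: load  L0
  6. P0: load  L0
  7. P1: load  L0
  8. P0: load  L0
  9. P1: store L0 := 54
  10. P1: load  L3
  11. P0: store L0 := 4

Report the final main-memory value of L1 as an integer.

memory[L1] = 50

step 1: P1: store L0 := 49  ⟶  IM  (L0)  txn=BusRdX  M[L0]=10
step 2: P1: load  L0  ⟶  IM  (L0)  txn=∅  M[L0]=10
step 3: P1: store L0 := 12  ⟶  IM  (L0)  txn=∅  M[L0]=10
step 4: P0: store L1 := 15  ⟶  MI  (L1)  txn=BusRdX  M[L1]=50
step 5: P0: load  L0  ⟶  SO  (L0)  txn=BusRd  M[L0]=10
step 6: P0: load  L0  ⟶  SO  (L0)  txn=∅  M[L0]=10
step 7: P1: load  L0  ⟶  SO  (L0)  txn=∅  M[L0]=10
step 8: P0: load  L0  ⟶  SO  (L0)  txn=∅  M[L0]=10
step 9: P1: store L0 := 54  ⟶  IM  (L0)  txn=BusUpgr  M[L0]=10
step 10: P1: load  L3  ⟶  IE  (L3)  txn=BusRd  M[L3]=80
step 11: P0: store L0 := 4  ⟶  MI  (L0)  txn=BusRdX+Flush  M[L0]=54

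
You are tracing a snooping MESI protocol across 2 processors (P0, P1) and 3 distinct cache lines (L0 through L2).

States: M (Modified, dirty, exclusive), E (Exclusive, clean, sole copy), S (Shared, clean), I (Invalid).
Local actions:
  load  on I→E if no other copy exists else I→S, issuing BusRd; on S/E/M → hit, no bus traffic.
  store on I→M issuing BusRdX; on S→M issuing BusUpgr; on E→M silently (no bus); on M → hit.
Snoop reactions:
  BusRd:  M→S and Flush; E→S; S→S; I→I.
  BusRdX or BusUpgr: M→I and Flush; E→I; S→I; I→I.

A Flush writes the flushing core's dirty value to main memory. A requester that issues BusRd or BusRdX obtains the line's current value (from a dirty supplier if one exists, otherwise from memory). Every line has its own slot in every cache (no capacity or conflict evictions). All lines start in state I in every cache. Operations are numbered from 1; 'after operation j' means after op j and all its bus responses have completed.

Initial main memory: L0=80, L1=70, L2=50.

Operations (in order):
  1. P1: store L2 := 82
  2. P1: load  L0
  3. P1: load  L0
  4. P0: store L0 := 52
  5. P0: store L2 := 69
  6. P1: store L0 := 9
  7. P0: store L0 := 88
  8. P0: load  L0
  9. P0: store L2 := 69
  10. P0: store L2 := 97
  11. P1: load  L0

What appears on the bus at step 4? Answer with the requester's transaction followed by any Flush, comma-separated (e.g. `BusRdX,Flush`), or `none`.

bus = BusRdX

step 1: P1: store L2 := 82  ⟶  IM  (L2)  txn=BusRdX  M[L2]=50
step 2: P1: load  L0  ⟶  IE  (L0)  txn=BusRd  M[L0]=80
step 3: P1: load  L0  ⟶  IE  (L0)  txn=∅  M[L0]=80
step 4: P0: store L0 := 52  ⟶  MI  (L0)  txn=BusRdX  M[L0]=80
step 5: P0: store L2 := 69  ⟶  MI  (L2)  txn=BusRdX+Flush  M[L2]=82
step 6: P1: store L0 := 9  ⟶  IM  (L0)  txn=BusRdX+Flush  M[L0]=52
step 7: P0: store L0 := 88  ⟶  MI  (L0)  txn=BusRdX+Flush  M[L0]=9
step 8: P0: load  L0  ⟶  MI  (L0)  txn=∅  M[L0]=9
step 9: P0: store L2 := 69  ⟶  MI  (L2)  txn=∅  M[L2]=82
step 10: P0: store L2 := 97  ⟶  MI  (L2)  txn=∅  M[L2]=82
step 11: P1: load  L0  ⟶  SS  (L0)  txn=BusRd+Flush  M[L0]=88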